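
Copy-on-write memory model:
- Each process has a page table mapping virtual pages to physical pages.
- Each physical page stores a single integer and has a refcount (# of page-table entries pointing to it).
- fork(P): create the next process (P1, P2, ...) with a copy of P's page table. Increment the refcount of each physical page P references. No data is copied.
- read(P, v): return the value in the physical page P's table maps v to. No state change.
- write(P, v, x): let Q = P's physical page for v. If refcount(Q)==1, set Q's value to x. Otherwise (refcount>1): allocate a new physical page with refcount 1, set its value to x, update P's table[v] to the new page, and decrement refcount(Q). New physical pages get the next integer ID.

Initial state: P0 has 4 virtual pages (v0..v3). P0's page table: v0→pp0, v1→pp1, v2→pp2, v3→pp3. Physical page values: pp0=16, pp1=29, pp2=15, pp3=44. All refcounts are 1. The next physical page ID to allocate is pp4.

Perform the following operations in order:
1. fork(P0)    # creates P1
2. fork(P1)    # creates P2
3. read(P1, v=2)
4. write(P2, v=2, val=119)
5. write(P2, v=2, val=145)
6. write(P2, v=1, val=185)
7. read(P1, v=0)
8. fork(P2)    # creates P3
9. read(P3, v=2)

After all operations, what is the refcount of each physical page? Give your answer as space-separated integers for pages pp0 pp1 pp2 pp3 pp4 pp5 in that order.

Op 1: fork(P0) -> P1. 4 ppages; refcounts: pp0:2 pp1:2 pp2:2 pp3:2
Op 2: fork(P1) -> P2. 4 ppages; refcounts: pp0:3 pp1:3 pp2:3 pp3:3
Op 3: read(P1, v2) -> 15. No state change.
Op 4: write(P2, v2, 119). refcount(pp2)=3>1 -> COPY to pp4. 5 ppages; refcounts: pp0:3 pp1:3 pp2:2 pp3:3 pp4:1
Op 5: write(P2, v2, 145). refcount(pp4)=1 -> write in place. 5 ppages; refcounts: pp0:3 pp1:3 pp2:2 pp3:3 pp4:1
Op 6: write(P2, v1, 185). refcount(pp1)=3>1 -> COPY to pp5. 6 ppages; refcounts: pp0:3 pp1:2 pp2:2 pp3:3 pp4:1 pp5:1
Op 7: read(P1, v0) -> 16. No state change.
Op 8: fork(P2) -> P3. 6 ppages; refcounts: pp0:4 pp1:2 pp2:2 pp3:4 pp4:2 pp5:2
Op 9: read(P3, v2) -> 145. No state change.

Answer: 4 2 2 4 2 2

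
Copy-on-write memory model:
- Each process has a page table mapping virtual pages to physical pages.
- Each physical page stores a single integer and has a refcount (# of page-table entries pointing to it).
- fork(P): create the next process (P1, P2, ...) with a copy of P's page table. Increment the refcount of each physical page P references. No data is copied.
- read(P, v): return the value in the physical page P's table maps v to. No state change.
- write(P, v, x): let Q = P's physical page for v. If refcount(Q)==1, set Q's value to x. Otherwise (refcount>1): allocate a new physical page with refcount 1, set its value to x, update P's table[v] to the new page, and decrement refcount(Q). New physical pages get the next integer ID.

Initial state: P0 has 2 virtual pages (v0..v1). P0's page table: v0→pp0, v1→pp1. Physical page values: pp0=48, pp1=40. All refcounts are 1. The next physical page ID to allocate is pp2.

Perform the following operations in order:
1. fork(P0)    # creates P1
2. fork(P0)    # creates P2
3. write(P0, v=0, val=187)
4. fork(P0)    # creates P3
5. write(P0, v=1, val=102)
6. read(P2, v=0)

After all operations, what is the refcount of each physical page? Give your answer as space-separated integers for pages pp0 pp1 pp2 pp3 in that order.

Answer: 2 3 2 1

Derivation:
Op 1: fork(P0) -> P1. 2 ppages; refcounts: pp0:2 pp1:2
Op 2: fork(P0) -> P2. 2 ppages; refcounts: pp0:3 pp1:3
Op 3: write(P0, v0, 187). refcount(pp0)=3>1 -> COPY to pp2. 3 ppages; refcounts: pp0:2 pp1:3 pp2:1
Op 4: fork(P0) -> P3. 3 ppages; refcounts: pp0:2 pp1:4 pp2:2
Op 5: write(P0, v1, 102). refcount(pp1)=4>1 -> COPY to pp3. 4 ppages; refcounts: pp0:2 pp1:3 pp2:2 pp3:1
Op 6: read(P2, v0) -> 48. No state change.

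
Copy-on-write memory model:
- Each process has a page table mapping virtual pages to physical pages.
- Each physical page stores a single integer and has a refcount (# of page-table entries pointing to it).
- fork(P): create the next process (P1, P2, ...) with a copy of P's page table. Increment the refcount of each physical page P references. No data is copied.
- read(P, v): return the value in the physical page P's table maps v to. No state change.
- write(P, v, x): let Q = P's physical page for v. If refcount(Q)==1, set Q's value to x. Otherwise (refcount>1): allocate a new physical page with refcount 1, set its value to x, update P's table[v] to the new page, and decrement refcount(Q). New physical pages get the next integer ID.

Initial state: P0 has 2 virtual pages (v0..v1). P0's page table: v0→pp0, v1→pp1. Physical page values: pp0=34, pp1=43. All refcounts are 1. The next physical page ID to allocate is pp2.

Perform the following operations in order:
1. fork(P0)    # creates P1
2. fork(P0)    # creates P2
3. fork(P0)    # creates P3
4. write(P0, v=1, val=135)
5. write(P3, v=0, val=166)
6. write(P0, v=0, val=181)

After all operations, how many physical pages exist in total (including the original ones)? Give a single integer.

Answer: 5

Derivation:
Op 1: fork(P0) -> P1. 2 ppages; refcounts: pp0:2 pp1:2
Op 2: fork(P0) -> P2. 2 ppages; refcounts: pp0:3 pp1:3
Op 3: fork(P0) -> P3. 2 ppages; refcounts: pp0:4 pp1:4
Op 4: write(P0, v1, 135). refcount(pp1)=4>1 -> COPY to pp2. 3 ppages; refcounts: pp0:4 pp1:3 pp2:1
Op 5: write(P3, v0, 166). refcount(pp0)=4>1 -> COPY to pp3. 4 ppages; refcounts: pp0:3 pp1:3 pp2:1 pp3:1
Op 6: write(P0, v0, 181). refcount(pp0)=3>1 -> COPY to pp4. 5 ppages; refcounts: pp0:2 pp1:3 pp2:1 pp3:1 pp4:1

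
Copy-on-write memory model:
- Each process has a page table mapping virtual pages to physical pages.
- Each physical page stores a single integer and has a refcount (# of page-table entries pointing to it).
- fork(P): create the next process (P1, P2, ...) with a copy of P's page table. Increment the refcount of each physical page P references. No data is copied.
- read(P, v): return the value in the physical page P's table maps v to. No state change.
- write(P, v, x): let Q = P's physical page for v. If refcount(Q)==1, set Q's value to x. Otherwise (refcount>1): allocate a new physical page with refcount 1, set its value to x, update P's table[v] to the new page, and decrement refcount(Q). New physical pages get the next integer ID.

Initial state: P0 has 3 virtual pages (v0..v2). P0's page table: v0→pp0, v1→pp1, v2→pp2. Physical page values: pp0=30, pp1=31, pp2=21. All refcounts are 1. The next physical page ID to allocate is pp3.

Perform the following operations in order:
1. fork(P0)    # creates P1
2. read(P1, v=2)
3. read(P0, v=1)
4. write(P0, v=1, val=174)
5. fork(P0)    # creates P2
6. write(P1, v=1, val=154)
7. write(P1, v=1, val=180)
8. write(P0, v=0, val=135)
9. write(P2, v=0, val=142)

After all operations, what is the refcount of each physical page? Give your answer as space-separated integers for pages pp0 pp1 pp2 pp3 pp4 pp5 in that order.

Answer: 1 1 3 2 1 1

Derivation:
Op 1: fork(P0) -> P1. 3 ppages; refcounts: pp0:2 pp1:2 pp2:2
Op 2: read(P1, v2) -> 21. No state change.
Op 3: read(P0, v1) -> 31. No state change.
Op 4: write(P0, v1, 174). refcount(pp1)=2>1 -> COPY to pp3. 4 ppages; refcounts: pp0:2 pp1:1 pp2:2 pp3:1
Op 5: fork(P0) -> P2. 4 ppages; refcounts: pp0:3 pp1:1 pp2:3 pp3:2
Op 6: write(P1, v1, 154). refcount(pp1)=1 -> write in place. 4 ppages; refcounts: pp0:3 pp1:1 pp2:3 pp3:2
Op 7: write(P1, v1, 180). refcount(pp1)=1 -> write in place. 4 ppages; refcounts: pp0:3 pp1:1 pp2:3 pp3:2
Op 8: write(P0, v0, 135). refcount(pp0)=3>1 -> COPY to pp4. 5 ppages; refcounts: pp0:2 pp1:1 pp2:3 pp3:2 pp4:1
Op 9: write(P2, v0, 142). refcount(pp0)=2>1 -> COPY to pp5. 6 ppages; refcounts: pp0:1 pp1:1 pp2:3 pp3:2 pp4:1 pp5:1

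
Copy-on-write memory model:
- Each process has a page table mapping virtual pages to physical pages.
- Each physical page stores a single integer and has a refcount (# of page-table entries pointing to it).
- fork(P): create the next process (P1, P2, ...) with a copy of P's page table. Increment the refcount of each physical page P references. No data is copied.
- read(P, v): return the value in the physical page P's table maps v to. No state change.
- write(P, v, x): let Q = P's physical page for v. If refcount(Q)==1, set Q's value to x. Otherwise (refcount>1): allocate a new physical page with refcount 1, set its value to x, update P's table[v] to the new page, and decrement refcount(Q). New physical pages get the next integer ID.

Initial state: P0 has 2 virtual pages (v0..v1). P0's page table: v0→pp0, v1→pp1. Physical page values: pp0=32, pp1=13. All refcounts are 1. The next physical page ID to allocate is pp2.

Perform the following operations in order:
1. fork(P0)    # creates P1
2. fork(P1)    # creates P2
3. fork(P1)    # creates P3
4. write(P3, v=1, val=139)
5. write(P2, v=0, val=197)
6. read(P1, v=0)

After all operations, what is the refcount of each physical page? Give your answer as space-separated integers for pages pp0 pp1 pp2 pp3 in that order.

Answer: 3 3 1 1

Derivation:
Op 1: fork(P0) -> P1. 2 ppages; refcounts: pp0:2 pp1:2
Op 2: fork(P1) -> P2. 2 ppages; refcounts: pp0:3 pp1:3
Op 3: fork(P1) -> P3. 2 ppages; refcounts: pp0:4 pp1:4
Op 4: write(P3, v1, 139). refcount(pp1)=4>1 -> COPY to pp2. 3 ppages; refcounts: pp0:4 pp1:3 pp2:1
Op 5: write(P2, v0, 197). refcount(pp0)=4>1 -> COPY to pp3. 4 ppages; refcounts: pp0:3 pp1:3 pp2:1 pp3:1
Op 6: read(P1, v0) -> 32. No state change.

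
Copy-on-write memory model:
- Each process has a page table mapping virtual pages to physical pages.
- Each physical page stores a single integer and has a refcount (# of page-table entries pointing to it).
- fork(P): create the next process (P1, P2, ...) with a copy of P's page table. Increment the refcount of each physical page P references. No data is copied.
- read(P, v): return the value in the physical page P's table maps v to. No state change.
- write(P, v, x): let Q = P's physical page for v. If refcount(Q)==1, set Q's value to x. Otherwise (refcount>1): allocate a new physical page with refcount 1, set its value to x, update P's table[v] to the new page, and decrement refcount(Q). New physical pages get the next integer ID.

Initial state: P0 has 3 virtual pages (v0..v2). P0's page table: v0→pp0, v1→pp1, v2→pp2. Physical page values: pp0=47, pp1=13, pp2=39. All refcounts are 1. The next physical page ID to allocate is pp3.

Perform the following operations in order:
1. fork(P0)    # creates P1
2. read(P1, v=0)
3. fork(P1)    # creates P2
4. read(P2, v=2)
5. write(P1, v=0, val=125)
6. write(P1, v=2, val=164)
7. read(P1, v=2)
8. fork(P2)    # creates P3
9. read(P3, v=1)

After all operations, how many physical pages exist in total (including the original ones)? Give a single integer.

Answer: 5

Derivation:
Op 1: fork(P0) -> P1. 3 ppages; refcounts: pp0:2 pp1:2 pp2:2
Op 2: read(P1, v0) -> 47. No state change.
Op 3: fork(P1) -> P2. 3 ppages; refcounts: pp0:3 pp1:3 pp2:3
Op 4: read(P2, v2) -> 39. No state change.
Op 5: write(P1, v0, 125). refcount(pp0)=3>1 -> COPY to pp3. 4 ppages; refcounts: pp0:2 pp1:3 pp2:3 pp3:1
Op 6: write(P1, v2, 164). refcount(pp2)=3>1 -> COPY to pp4. 5 ppages; refcounts: pp0:2 pp1:3 pp2:2 pp3:1 pp4:1
Op 7: read(P1, v2) -> 164. No state change.
Op 8: fork(P2) -> P3. 5 ppages; refcounts: pp0:3 pp1:4 pp2:3 pp3:1 pp4:1
Op 9: read(P3, v1) -> 13. No state change.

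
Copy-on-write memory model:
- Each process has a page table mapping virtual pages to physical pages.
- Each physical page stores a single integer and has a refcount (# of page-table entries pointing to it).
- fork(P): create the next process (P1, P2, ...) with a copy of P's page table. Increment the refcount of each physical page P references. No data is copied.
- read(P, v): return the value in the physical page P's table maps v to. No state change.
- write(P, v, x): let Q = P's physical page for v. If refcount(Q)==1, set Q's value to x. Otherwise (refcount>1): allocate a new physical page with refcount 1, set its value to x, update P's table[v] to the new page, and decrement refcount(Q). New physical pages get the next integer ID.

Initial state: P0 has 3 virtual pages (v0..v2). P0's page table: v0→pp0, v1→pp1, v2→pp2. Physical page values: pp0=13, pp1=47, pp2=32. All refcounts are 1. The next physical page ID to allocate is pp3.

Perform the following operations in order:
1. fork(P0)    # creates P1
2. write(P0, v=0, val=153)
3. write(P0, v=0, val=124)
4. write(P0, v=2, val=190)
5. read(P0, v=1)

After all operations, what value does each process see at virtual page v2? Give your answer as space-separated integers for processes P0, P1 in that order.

Op 1: fork(P0) -> P1. 3 ppages; refcounts: pp0:2 pp1:2 pp2:2
Op 2: write(P0, v0, 153). refcount(pp0)=2>1 -> COPY to pp3. 4 ppages; refcounts: pp0:1 pp1:2 pp2:2 pp3:1
Op 3: write(P0, v0, 124). refcount(pp3)=1 -> write in place. 4 ppages; refcounts: pp0:1 pp1:2 pp2:2 pp3:1
Op 4: write(P0, v2, 190). refcount(pp2)=2>1 -> COPY to pp4. 5 ppages; refcounts: pp0:1 pp1:2 pp2:1 pp3:1 pp4:1
Op 5: read(P0, v1) -> 47. No state change.
P0: v2 -> pp4 = 190
P1: v2 -> pp2 = 32

Answer: 190 32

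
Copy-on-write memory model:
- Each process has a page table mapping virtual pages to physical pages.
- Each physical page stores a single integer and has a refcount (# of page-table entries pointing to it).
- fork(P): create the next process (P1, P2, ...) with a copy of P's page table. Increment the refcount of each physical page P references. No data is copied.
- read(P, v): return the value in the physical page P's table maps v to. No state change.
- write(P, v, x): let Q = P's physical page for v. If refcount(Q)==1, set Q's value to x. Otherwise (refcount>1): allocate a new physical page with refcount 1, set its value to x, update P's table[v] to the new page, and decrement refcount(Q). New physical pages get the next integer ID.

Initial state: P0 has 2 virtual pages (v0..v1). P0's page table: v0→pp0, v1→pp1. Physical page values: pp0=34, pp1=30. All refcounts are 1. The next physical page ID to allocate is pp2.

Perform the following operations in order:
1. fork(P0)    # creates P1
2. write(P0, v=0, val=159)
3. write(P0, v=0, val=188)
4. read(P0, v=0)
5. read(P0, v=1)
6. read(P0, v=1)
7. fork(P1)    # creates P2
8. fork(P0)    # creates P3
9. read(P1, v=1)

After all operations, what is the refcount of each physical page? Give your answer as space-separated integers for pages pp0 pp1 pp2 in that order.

Answer: 2 4 2

Derivation:
Op 1: fork(P0) -> P1. 2 ppages; refcounts: pp0:2 pp1:2
Op 2: write(P0, v0, 159). refcount(pp0)=2>1 -> COPY to pp2. 3 ppages; refcounts: pp0:1 pp1:2 pp2:1
Op 3: write(P0, v0, 188). refcount(pp2)=1 -> write in place. 3 ppages; refcounts: pp0:1 pp1:2 pp2:1
Op 4: read(P0, v0) -> 188. No state change.
Op 5: read(P0, v1) -> 30. No state change.
Op 6: read(P0, v1) -> 30. No state change.
Op 7: fork(P1) -> P2. 3 ppages; refcounts: pp0:2 pp1:3 pp2:1
Op 8: fork(P0) -> P3. 3 ppages; refcounts: pp0:2 pp1:4 pp2:2
Op 9: read(P1, v1) -> 30. No state change.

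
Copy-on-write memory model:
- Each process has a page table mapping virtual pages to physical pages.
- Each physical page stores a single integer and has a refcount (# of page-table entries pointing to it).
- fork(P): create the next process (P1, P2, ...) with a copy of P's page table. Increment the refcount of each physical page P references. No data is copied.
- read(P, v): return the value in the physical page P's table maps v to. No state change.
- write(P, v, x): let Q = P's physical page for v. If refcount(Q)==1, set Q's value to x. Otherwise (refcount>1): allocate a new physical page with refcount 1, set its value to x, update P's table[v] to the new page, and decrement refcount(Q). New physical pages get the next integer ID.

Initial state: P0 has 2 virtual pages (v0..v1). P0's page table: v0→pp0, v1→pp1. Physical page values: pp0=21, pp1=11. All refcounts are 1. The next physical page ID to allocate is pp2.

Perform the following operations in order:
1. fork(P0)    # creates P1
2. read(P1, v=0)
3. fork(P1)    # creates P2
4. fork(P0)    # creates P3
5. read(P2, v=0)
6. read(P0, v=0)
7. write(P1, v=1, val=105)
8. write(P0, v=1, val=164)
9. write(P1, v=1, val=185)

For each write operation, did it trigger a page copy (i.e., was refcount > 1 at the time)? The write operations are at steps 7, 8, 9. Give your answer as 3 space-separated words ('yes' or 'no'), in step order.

Op 1: fork(P0) -> P1. 2 ppages; refcounts: pp0:2 pp1:2
Op 2: read(P1, v0) -> 21. No state change.
Op 3: fork(P1) -> P2. 2 ppages; refcounts: pp0:3 pp1:3
Op 4: fork(P0) -> P3. 2 ppages; refcounts: pp0:4 pp1:4
Op 5: read(P2, v0) -> 21. No state change.
Op 6: read(P0, v0) -> 21. No state change.
Op 7: write(P1, v1, 105). refcount(pp1)=4>1 -> COPY to pp2. 3 ppages; refcounts: pp0:4 pp1:3 pp2:1
Op 8: write(P0, v1, 164). refcount(pp1)=3>1 -> COPY to pp3. 4 ppages; refcounts: pp0:4 pp1:2 pp2:1 pp3:1
Op 9: write(P1, v1, 185). refcount(pp2)=1 -> write in place. 4 ppages; refcounts: pp0:4 pp1:2 pp2:1 pp3:1

yes yes no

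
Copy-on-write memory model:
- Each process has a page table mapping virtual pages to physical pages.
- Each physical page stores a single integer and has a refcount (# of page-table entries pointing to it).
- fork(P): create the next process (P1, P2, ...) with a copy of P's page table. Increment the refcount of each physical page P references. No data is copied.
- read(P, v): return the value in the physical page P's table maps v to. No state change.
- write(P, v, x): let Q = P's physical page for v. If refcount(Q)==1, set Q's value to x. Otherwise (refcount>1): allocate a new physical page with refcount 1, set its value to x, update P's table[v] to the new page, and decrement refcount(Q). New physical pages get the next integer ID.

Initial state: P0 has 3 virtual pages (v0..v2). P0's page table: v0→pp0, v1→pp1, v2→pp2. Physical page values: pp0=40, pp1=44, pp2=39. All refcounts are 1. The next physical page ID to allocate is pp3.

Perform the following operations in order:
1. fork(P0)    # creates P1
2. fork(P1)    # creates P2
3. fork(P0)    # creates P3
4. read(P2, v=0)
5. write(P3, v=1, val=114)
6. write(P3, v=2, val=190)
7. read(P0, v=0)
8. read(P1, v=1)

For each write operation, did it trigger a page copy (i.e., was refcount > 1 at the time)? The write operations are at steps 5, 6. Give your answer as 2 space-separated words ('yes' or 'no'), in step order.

Op 1: fork(P0) -> P1. 3 ppages; refcounts: pp0:2 pp1:2 pp2:2
Op 2: fork(P1) -> P2. 3 ppages; refcounts: pp0:3 pp1:3 pp2:3
Op 3: fork(P0) -> P3. 3 ppages; refcounts: pp0:4 pp1:4 pp2:4
Op 4: read(P2, v0) -> 40. No state change.
Op 5: write(P3, v1, 114). refcount(pp1)=4>1 -> COPY to pp3. 4 ppages; refcounts: pp0:4 pp1:3 pp2:4 pp3:1
Op 6: write(P3, v2, 190). refcount(pp2)=4>1 -> COPY to pp4. 5 ppages; refcounts: pp0:4 pp1:3 pp2:3 pp3:1 pp4:1
Op 7: read(P0, v0) -> 40. No state change.
Op 8: read(P1, v1) -> 44. No state change.

yes yes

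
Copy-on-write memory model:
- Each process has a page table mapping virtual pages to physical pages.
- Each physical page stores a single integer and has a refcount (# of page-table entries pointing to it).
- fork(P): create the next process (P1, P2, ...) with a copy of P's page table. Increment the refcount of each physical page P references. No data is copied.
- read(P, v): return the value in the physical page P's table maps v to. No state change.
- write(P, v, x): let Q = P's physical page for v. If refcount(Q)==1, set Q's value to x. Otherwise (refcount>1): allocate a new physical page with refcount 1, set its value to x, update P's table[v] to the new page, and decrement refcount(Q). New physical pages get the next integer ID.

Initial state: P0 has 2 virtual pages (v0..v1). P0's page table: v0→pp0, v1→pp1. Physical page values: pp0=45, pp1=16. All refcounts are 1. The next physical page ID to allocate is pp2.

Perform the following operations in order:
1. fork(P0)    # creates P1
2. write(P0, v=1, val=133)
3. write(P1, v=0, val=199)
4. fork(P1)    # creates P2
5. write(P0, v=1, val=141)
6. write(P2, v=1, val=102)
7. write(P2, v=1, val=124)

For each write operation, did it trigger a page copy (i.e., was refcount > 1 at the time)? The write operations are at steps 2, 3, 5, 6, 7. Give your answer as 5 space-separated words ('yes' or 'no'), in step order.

Op 1: fork(P0) -> P1. 2 ppages; refcounts: pp0:2 pp1:2
Op 2: write(P0, v1, 133). refcount(pp1)=2>1 -> COPY to pp2. 3 ppages; refcounts: pp0:2 pp1:1 pp2:1
Op 3: write(P1, v0, 199). refcount(pp0)=2>1 -> COPY to pp3. 4 ppages; refcounts: pp0:1 pp1:1 pp2:1 pp3:1
Op 4: fork(P1) -> P2. 4 ppages; refcounts: pp0:1 pp1:2 pp2:1 pp3:2
Op 5: write(P0, v1, 141). refcount(pp2)=1 -> write in place. 4 ppages; refcounts: pp0:1 pp1:2 pp2:1 pp3:2
Op 6: write(P2, v1, 102). refcount(pp1)=2>1 -> COPY to pp4. 5 ppages; refcounts: pp0:1 pp1:1 pp2:1 pp3:2 pp4:1
Op 7: write(P2, v1, 124). refcount(pp4)=1 -> write in place. 5 ppages; refcounts: pp0:1 pp1:1 pp2:1 pp3:2 pp4:1

yes yes no yes no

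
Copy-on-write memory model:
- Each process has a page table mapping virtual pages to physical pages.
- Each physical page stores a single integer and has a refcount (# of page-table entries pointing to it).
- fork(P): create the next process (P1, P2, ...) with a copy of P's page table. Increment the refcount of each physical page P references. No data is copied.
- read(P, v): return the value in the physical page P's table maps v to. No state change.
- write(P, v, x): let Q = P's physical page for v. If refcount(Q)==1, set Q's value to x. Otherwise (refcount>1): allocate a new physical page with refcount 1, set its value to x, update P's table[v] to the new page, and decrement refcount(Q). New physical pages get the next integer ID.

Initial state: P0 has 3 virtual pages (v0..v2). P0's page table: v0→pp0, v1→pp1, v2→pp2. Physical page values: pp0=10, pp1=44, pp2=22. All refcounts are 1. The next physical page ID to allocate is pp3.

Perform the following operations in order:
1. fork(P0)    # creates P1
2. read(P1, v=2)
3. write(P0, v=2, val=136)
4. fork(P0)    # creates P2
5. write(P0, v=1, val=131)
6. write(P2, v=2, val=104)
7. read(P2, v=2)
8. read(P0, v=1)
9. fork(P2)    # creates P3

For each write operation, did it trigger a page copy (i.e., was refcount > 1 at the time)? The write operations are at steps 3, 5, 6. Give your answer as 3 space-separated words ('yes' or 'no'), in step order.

Op 1: fork(P0) -> P1. 3 ppages; refcounts: pp0:2 pp1:2 pp2:2
Op 2: read(P1, v2) -> 22. No state change.
Op 3: write(P0, v2, 136). refcount(pp2)=2>1 -> COPY to pp3. 4 ppages; refcounts: pp0:2 pp1:2 pp2:1 pp3:1
Op 4: fork(P0) -> P2. 4 ppages; refcounts: pp0:3 pp1:3 pp2:1 pp3:2
Op 5: write(P0, v1, 131). refcount(pp1)=3>1 -> COPY to pp4. 5 ppages; refcounts: pp0:3 pp1:2 pp2:1 pp3:2 pp4:1
Op 6: write(P2, v2, 104). refcount(pp3)=2>1 -> COPY to pp5. 6 ppages; refcounts: pp0:3 pp1:2 pp2:1 pp3:1 pp4:1 pp5:1
Op 7: read(P2, v2) -> 104. No state change.
Op 8: read(P0, v1) -> 131. No state change.
Op 9: fork(P2) -> P3. 6 ppages; refcounts: pp0:4 pp1:3 pp2:1 pp3:1 pp4:1 pp5:2

yes yes yes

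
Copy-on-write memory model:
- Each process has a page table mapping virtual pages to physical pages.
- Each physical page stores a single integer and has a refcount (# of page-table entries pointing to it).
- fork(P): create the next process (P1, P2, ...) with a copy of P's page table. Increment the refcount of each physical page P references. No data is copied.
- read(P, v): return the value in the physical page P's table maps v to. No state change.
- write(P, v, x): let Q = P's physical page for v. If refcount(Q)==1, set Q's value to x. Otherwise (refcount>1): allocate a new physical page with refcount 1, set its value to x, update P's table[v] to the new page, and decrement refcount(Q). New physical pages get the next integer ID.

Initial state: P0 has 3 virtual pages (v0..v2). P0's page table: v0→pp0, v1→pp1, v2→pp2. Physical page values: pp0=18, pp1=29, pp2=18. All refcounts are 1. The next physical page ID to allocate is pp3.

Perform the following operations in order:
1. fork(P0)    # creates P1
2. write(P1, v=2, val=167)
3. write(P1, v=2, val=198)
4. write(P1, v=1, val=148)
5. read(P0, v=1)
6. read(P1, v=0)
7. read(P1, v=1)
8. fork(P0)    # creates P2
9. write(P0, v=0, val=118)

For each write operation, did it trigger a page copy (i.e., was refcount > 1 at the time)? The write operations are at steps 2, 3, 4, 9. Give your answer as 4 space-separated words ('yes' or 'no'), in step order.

Op 1: fork(P0) -> P1. 3 ppages; refcounts: pp0:2 pp1:2 pp2:2
Op 2: write(P1, v2, 167). refcount(pp2)=2>1 -> COPY to pp3. 4 ppages; refcounts: pp0:2 pp1:2 pp2:1 pp3:1
Op 3: write(P1, v2, 198). refcount(pp3)=1 -> write in place. 4 ppages; refcounts: pp0:2 pp1:2 pp2:1 pp3:1
Op 4: write(P1, v1, 148). refcount(pp1)=2>1 -> COPY to pp4. 5 ppages; refcounts: pp0:2 pp1:1 pp2:1 pp3:1 pp4:1
Op 5: read(P0, v1) -> 29. No state change.
Op 6: read(P1, v0) -> 18. No state change.
Op 7: read(P1, v1) -> 148. No state change.
Op 8: fork(P0) -> P2. 5 ppages; refcounts: pp0:3 pp1:2 pp2:2 pp3:1 pp4:1
Op 9: write(P0, v0, 118). refcount(pp0)=3>1 -> COPY to pp5. 6 ppages; refcounts: pp0:2 pp1:2 pp2:2 pp3:1 pp4:1 pp5:1

yes no yes yes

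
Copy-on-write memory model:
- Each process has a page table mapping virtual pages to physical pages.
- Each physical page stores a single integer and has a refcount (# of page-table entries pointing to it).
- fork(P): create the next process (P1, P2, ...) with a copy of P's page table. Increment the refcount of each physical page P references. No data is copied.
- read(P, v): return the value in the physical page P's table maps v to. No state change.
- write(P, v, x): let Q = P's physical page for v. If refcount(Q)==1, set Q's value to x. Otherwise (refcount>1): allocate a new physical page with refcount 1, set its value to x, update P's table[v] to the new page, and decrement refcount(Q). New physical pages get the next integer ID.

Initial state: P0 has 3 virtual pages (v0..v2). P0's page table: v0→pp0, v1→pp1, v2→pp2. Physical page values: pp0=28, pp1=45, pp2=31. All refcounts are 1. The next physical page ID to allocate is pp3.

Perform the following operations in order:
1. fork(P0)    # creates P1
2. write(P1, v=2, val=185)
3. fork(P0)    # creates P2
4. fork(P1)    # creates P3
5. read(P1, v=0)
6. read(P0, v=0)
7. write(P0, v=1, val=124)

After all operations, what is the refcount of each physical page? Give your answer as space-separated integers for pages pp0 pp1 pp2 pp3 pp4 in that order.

Op 1: fork(P0) -> P1. 3 ppages; refcounts: pp0:2 pp1:2 pp2:2
Op 2: write(P1, v2, 185). refcount(pp2)=2>1 -> COPY to pp3. 4 ppages; refcounts: pp0:2 pp1:2 pp2:1 pp3:1
Op 3: fork(P0) -> P2. 4 ppages; refcounts: pp0:3 pp1:3 pp2:2 pp3:1
Op 4: fork(P1) -> P3. 4 ppages; refcounts: pp0:4 pp1:4 pp2:2 pp3:2
Op 5: read(P1, v0) -> 28. No state change.
Op 6: read(P0, v0) -> 28. No state change.
Op 7: write(P0, v1, 124). refcount(pp1)=4>1 -> COPY to pp4. 5 ppages; refcounts: pp0:4 pp1:3 pp2:2 pp3:2 pp4:1

Answer: 4 3 2 2 1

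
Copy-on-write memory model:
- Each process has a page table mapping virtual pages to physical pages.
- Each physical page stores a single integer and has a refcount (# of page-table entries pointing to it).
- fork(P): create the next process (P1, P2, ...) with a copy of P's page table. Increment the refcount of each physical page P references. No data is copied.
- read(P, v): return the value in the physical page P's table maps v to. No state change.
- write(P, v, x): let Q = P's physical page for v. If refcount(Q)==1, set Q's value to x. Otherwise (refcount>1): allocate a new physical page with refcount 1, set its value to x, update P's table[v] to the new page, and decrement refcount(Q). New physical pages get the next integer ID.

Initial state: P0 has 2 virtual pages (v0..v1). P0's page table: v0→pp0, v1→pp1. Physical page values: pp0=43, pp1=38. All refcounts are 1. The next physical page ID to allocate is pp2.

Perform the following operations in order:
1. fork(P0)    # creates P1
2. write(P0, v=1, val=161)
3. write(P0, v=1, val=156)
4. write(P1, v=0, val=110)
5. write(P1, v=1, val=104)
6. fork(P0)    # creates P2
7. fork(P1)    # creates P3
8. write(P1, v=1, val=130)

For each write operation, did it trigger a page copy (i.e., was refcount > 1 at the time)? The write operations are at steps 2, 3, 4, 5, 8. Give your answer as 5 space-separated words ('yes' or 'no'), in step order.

Op 1: fork(P0) -> P1. 2 ppages; refcounts: pp0:2 pp1:2
Op 2: write(P0, v1, 161). refcount(pp1)=2>1 -> COPY to pp2. 3 ppages; refcounts: pp0:2 pp1:1 pp2:1
Op 3: write(P0, v1, 156). refcount(pp2)=1 -> write in place. 3 ppages; refcounts: pp0:2 pp1:1 pp2:1
Op 4: write(P1, v0, 110). refcount(pp0)=2>1 -> COPY to pp3. 4 ppages; refcounts: pp0:1 pp1:1 pp2:1 pp3:1
Op 5: write(P1, v1, 104). refcount(pp1)=1 -> write in place. 4 ppages; refcounts: pp0:1 pp1:1 pp2:1 pp3:1
Op 6: fork(P0) -> P2. 4 ppages; refcounts: pp0:2 pp1:1 pp2:2 pp3:1
Op 7: fork(P1) -> P3. 4 ppages; refcounts: pp0:2 pp1:2 pp2:2 pp3:2
Op 8: write(P1, v1, 130). refcount(pp1)=2>1 -> COPY to pp4. 5 ppages; refcounts: pp0:2 pp1:1 pp2:2 pp3:2 pp4:1

yes no yes no yes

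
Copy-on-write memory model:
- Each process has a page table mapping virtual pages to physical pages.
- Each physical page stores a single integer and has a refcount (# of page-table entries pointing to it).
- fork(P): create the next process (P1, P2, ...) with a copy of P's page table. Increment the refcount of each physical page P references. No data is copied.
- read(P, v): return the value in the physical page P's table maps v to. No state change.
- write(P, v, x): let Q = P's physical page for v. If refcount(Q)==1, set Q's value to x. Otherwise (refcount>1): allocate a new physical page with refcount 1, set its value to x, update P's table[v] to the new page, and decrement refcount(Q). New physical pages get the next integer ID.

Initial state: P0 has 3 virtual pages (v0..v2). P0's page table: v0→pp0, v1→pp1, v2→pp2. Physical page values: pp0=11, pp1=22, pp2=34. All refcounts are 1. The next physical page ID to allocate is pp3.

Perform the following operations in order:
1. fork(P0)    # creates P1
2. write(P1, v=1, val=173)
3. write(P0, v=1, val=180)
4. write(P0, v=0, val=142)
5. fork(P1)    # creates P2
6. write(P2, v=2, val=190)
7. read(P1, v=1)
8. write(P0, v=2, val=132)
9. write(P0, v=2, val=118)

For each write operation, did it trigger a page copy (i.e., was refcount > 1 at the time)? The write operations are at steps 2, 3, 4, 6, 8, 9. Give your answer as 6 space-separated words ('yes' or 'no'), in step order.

Op 1: fork(P0) -> P1. 3 ppages; refcounts: pp0:2 pp1:2 pp2:2
Op 2: write(P1, v1, 173). refcount(pp1)=2>1 -> COPY to pp3. 4 ppages; refcounts: pp0:2 pp1:1 pp2:2 pp3:1
Op 3: write(P0, v1, 180). refcount(pp1)=1 -> write in place. 4 ppages; refcounts: pp0:2 pp1:1 pp2:2 pp3:1
Op 4: write(P0, v0, 142). refcount(pp0)=2>1 -> COPY to pp4. 5 ppages; refcounts: pp0:1 pp1:1 pp2:2 pp3:1 pp4:1
Op 5: fork(P1) -> P2. 5 ppages; refcounts: pp0:2 pp1:1 pp2:3 pp3:2 pp4:1
Op 6: write(P2, v2, 190). refcount(pp2)=3>1 -> COPY to pp5. 6 ppages; refcounts: pp0:2 pp1:1 pp2:2 pp3:2 pp4:1 pp5:1
Op 7: read(P1, v1) -> 173. No state change.
Op 8: write(P0, v2, 132). refcount(pp2)=2>1 -> COPY to pp6. 7 ppages; refcounts: pp0:2 pp1:1 pp2:1 pp3:2 pp4:1 pp5:1 pp6:1
Op 9: write(P0, v2, 118). refcount(pp6)=1 -> write in place. 7 ppages; refcounts: pp0:2 pp1:1 pp2:1 pp3:2 pp4:1 pp5:1 pp6:1

yes no yes yes yes no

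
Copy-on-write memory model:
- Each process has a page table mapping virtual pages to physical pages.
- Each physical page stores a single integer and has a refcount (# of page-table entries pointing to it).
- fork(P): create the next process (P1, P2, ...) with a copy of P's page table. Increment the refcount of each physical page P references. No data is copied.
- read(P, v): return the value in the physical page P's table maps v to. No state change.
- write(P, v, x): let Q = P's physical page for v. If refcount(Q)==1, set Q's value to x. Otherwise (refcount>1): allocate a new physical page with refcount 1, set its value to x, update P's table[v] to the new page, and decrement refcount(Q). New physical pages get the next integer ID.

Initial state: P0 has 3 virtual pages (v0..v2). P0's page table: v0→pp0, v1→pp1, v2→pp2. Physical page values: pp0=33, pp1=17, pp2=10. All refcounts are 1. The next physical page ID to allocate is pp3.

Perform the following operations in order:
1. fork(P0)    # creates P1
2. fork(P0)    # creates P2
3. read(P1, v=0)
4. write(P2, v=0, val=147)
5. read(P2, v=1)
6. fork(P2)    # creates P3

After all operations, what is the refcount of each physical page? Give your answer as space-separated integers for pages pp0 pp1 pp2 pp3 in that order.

Op 1: fork(P0) -> P1. 3 ppages; refcounts: pp0:2 pp1:2 pp2:2
Op 2: fork(P0) -> P2. 3 ppages; refcounts: pp0:3 pp1:3 pp2:3
Op 3: read(P1, v0) -> 33. No state change.
Op 4: write(P2, v0, 147). refcount(pp0)=3>1 -> COPY to pp3. 4 ppages; refcounts: pp0:2 pp1:3 pp2:3 pp3:1
Op 5: read(P2, v1) -> 17. No state change.
Op 6: fork(P2) -> P3. 4 ppages; refcounts: pp0:2 pp1:4 pp2:4 pp3:2

Answer: 2 4 4 2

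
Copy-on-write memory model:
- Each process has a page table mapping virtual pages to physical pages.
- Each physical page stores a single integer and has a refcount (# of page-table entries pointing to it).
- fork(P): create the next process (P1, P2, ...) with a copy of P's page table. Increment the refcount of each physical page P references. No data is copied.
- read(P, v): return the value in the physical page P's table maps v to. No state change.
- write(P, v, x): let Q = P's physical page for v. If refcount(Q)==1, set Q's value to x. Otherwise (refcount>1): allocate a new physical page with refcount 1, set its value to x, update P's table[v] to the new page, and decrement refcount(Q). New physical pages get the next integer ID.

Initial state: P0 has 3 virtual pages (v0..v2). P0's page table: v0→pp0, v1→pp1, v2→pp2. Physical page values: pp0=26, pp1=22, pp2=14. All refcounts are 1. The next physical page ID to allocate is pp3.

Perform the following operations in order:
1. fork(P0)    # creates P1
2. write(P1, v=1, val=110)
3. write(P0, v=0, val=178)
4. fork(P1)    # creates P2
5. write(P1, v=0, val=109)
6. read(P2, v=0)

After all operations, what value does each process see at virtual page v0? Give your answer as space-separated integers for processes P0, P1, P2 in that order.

Answer: 178 109 26

Derivation:
Op 1: fork(P0) -> P1. 3 ppages; refcounts: pp0:2 pp1:2 pp2:2
Op 2: write(P1, v1, 110). refcount(pp1)=2>1 -> COPY to pp3. 4 ppages; refcounts: pp0:2 pp1:1 pp2:2 pp3:1
Op 3: write(P0, v0, 178). refcount(pp0)=2>1 -> COPY to pp4. 5 ppages; refcounts: pp0:1 pp1:1 pp2:2 pp3:1 pp4:1
Op 4: fork(P1) -> P2. 5 ppages; refcounts: pp0:2 pp1:1 pp2:3 pp3:2 pp4:1
Op 5: write(P1, v0, 109). refcount(pp0)=2>1 -> COPY to pp5. 6 ppages; refcounts: pp0:1 pp1:1 pp2:3 pp3:2 pp4:1 pp5:1
Op 6: read(P2, v0) -> 26. No state change.
P0: v0 -> pp4 = 178
P1: v0 -> pp5 = 109
P2: v0 -> pp0 = 26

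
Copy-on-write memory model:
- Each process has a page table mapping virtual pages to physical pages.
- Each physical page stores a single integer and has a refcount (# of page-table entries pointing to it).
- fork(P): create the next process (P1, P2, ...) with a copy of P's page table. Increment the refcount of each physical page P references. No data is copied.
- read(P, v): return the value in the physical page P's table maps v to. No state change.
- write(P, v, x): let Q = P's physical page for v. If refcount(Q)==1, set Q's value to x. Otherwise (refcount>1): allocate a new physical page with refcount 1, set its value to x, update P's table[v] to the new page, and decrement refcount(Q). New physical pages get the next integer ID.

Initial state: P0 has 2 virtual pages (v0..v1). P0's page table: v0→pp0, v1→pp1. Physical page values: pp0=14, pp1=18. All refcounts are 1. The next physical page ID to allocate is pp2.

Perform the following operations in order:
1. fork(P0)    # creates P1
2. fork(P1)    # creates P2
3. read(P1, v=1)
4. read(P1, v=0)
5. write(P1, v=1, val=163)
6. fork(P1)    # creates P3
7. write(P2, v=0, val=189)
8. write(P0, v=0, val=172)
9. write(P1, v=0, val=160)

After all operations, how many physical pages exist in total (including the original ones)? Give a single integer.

Answer: 6

Derivation:
Op 1: fork(P0) -> P1. 2 ppages; refcounts: pp0:2 pp1:2
Op 2: fork(P1) -> P2. 2 ppages; refcounts: pp0:3 pp1:3
Op 3: read(P1, v1) -> 18. No state change.
Op 4: read(P1, v0) -> 14. No state change.
Op 5: write(P1, v1, 163). refcount(pp1)=3>1 -> COPY to pp2. 3 ppages; refcounts: pp0:3 pp1:2 pp2:1
Op 6: fork(P1) -> P3. 3 ppages; refcounts: pp0:4 pp1:2 pp2:2
Op 7: write(P2, v0, 189). refcount(pp0)=4>1 -> COPY to pp3. 4 ppages; refcounts: pp0:3 pp1:2 pp2:2 pp3:1
Op 8: write(P0, v0, 172). refcount(pp0)=3>1 -> COPY to pp4. 5 ppages; refcounts: pp0:2 pp1:2 pp2:2 pp3:1 pp4:1
Op 9: write(P1, v0, 160). refcount(pp0)=2>1 -> COPY to pp5. 6 ppages; refcounts: pp0:1 pp1:2 pp2:2 pp3:1 pp4:1 pp5:1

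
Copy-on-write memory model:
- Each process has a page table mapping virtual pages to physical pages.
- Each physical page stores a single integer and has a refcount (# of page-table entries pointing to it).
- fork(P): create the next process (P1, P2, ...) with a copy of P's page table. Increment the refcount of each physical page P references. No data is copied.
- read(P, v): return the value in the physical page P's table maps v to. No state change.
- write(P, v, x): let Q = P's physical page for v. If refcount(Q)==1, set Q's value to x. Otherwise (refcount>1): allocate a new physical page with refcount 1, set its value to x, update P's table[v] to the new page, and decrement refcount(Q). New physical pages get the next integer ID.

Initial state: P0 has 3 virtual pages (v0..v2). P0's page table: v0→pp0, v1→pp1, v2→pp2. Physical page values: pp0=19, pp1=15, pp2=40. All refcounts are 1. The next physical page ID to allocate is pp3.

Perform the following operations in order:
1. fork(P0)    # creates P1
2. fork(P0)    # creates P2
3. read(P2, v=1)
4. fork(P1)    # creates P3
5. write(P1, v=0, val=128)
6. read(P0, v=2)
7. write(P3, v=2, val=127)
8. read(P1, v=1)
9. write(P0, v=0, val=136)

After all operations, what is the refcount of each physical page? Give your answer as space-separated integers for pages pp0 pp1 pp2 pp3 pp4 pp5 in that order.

Answer: 2 4 3 1 1 1

Derivation:
Op 1: fork(P0) -> P1. 3 ppages; refcounts: pp0:2 pp1:2 pp2:2
Op 2: fork(P0) -> P2. 3 ppages; refcounts: pp0:3 pp1:3 pp2:3
Op 3: read(P2, v1) -> 15. No state change.
Op 4: fork(P1) -> P3. 3 ppages; refcounts: pp0:4 pp1:4 pp2:4
Op 5: write(P1, v0, 128). refcount(pp0)=4>1 -> COPY to pp3. 4 ppages; refcounts: pp0:3 pp1:4 pp2:4 pp3:1
Op 6: read(P0, v2) -> 40. No state change.
Op 7: write(P3, v2, 127). refcount(pp2)=4>1 -> COPY to pp4. 5 ppages; refcounts: pp0:3 pp1:4 pp2:3 pp3:1 pp4:1
Op 8: read(P1, v1) -> 15. No state change.
Op 9: write(P0, v0, 136). refcount(pp0)=3>1 -> COPY to pp5. 6 ppages; refcounts: pp0:2 pp1:4 pp2:3 pp3:1 pp4:1 pp5:1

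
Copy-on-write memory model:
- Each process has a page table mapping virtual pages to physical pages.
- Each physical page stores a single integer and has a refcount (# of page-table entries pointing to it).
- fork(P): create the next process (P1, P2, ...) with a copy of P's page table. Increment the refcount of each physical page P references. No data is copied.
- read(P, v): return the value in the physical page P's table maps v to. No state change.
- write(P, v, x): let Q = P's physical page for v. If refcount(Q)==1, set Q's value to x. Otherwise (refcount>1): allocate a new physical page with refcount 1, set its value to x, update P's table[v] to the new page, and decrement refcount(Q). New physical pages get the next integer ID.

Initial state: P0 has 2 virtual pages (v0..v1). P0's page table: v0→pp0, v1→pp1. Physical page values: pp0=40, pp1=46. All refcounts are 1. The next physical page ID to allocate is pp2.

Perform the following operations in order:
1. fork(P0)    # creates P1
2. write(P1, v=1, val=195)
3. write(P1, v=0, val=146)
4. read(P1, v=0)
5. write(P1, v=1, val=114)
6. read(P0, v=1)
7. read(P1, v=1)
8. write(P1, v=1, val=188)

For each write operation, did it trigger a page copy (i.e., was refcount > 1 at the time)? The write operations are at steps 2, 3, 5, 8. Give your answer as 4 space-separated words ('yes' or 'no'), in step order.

Op 1: fork(P0) -> P1. 2 ppages; refcounts: pp0:2 pp1:2
Op 2: write(P1, v1, 195). refcount(pp1)=2>1 -> COPY to pp2. 3 ppages; refcounts: pp0:2 pp1:1 pp2:1
Op 3: write(P1, v0, 146). refcount(pp0)=2>1 -> COPY to pp3. 4 ppages; refcounts: pp0:1 pp1:1 pp2:1 pp3:1
Op 4: read(P1, v0) -> 146. No state change.
Op 5: write(P1, v1, 114). refcount(pp2)=1 -> write in place. 4 ppages; refcounts: pp0:1 pp1:1 pp2:1 pp3:1
Op 6: read(P0, v1) -> 46. No state change.
Op 7: read(P1, v1) -> 114. No state change.
Op 8: write(P1, v1, 188). refcount(pp2)=1 -> write in place. 4 ppages; refcounts: pp0:1 pp1:1 pp2:1 pp3:1

yes yes no no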